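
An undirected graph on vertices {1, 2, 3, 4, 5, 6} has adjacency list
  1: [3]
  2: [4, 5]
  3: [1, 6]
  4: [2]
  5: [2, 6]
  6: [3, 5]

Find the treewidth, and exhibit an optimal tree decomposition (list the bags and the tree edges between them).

Treewidth 1.
Bags: B1 = {2, 4}  B2 = {2, 5}  B3 = {5, 6}  B4 = {3, 6}  B5 = {1, 3}
Tree: B1–B2, B2–B3, B3–B4, B4–B5

Each bag holds 2 vertices, so the decomposition has width 1, which upper-bounds the treewidth. Since G has at least one edge (e.g. 4–2), it is not an edgeless graph, so tw(G) ≥ 1. Combining the bounds, tw(G) = 1.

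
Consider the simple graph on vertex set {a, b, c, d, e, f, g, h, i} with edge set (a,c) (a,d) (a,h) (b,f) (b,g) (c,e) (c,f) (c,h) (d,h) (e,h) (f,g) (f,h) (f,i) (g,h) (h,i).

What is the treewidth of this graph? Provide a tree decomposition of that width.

Every bag has size at most 3, so the width is 3 − 1 = 2 and tw(G) ≤ 2. On the other hand G contains the 3-clique {a, d, h}. A clique must lie in a single bag of any decomposition, so no decomposition can have width below 2. Combining the bounds, tw(G) = 2.

Treewidth 2.
Bags: B1 = {a, c, h}  B2 = {c, e, h}  B3 = {c, f, h}  B4 = {a, d, h}  B5 = {f, g, h}  B6 = {b, f, g}  B7 = {f, h, i}
Tree: B1–B2, B2–B3, B1–B4, B3–B5, B5–B6, B5–B7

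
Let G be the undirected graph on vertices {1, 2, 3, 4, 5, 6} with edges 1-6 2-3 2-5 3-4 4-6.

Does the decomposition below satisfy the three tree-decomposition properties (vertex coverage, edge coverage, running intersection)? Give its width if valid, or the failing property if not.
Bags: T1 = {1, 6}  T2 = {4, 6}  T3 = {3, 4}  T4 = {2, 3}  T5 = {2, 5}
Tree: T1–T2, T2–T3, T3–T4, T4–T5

Every vertex of G appears in some bag (union = {1, 2, 3, 4, 5, 6}); every edge is covered by a bag; and for each vertex v the set of bags containing v is connected in the bag tree. The decomposition is therefore valid. The largest bag has 2 vertices, so the width is 1.

Yes; width 1.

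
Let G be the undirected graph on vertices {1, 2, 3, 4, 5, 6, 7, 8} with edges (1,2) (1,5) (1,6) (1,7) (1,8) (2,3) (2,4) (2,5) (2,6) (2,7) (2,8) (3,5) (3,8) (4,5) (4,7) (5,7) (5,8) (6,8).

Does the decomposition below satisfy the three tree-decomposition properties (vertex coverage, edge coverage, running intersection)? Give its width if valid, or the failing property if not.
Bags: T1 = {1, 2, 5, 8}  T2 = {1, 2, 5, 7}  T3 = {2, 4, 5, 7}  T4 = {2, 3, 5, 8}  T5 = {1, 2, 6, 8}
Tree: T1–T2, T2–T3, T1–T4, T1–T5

Every vertex of G appears in some bag (union = {1, 2, 3, 4, 5, 6, 7, 8}); every edge is covered by a bag; and for each vertex v the set of bags containing v is connected in the bag tree. The decomposition is therefore valid. The largest bag has 4 vertices, so the width is 3.

Yes; width 3.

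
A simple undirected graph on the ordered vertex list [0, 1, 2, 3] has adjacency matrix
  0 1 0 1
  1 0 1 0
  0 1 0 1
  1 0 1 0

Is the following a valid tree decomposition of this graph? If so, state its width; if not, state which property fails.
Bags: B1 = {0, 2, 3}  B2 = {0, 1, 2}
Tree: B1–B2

Yes; width 2.

Every vertex of G appears in some bag (union = {0, 1, 2, 3}); every edge is covered by a bag; and for each vertex v the set of bags containing v is connected in the bag tree. The decomposition is therefore valid. The largest bag has 3 vertices, so the width is 2.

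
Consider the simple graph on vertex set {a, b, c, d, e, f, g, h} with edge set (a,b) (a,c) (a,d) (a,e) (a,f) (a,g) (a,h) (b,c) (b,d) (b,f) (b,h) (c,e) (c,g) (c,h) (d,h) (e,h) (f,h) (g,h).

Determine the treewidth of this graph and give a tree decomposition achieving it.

Each bag holds 4 vertices, so the decomposition has width 3, which upper-bounds the treewidth. Conversely, {a, c, g, h} is a clique of size 4, and the vertices of any clique must share a bag in every tree decomposition; so some bag has ≥ 4 vertices and tw(G) ≥ 3. The upper and lower bounds meet at 3, so that is the treewidth.

Treewidth 3.
One such decomposition:
Bags: B1 = {a, b, d, h}  B2 = {a, b, c, h}  B3 = {a, c, g, h}  B4 = {a, b, f, h}  B5 = {a, c, e, h}
Tree: B1–B2, B2–B3, B1–B4, B3–B5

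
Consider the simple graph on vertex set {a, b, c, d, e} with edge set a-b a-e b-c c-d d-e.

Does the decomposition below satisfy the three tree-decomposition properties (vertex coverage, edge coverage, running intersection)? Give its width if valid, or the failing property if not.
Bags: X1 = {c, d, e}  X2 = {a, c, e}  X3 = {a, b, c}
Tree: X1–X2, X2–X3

Yes; width 2.

Vertex coverage: the bags together contain {a, b, c, d, e}, the full vertex set. Edge coverage: each edge of G has both endpoints in at least one bag. Running intersection: for every vertex, the bags containing it form a connected subtree. All three properties hold, so this is a valid tree decomposition of width max|bag| − 1 = 2, and hence tw(G) ≤ 2.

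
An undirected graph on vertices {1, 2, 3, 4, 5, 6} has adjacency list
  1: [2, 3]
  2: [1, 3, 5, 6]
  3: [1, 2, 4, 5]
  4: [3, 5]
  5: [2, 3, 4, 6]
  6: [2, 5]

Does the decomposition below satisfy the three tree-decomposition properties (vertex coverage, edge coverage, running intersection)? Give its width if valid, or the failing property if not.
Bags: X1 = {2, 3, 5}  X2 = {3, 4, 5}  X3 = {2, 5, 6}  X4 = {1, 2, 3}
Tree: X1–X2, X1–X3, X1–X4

Every vertex of G appears in some bag (union = {1, 2, 3, 4, 5, 6}); every edge is covered by a bag; and for each vertex v the set of bags containing v is connected in the bag tree. The decomposition is therefore valid. The largest bag has 3 vertices, so the width is 2.

Yes; width 2.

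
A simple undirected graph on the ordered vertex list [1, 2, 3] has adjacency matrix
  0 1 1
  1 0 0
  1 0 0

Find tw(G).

1

A width-1 tree decomposition is:
Bags: B1 = {1, 2}  B2 = {1, 3}
Tree: B1–B2
Every bag has size at most 2, so the width is 2 − 1 = 1 and tw(G) ≤ 1. Any graph with an edge has treewidth ≥ 1, and G has the edge 1–2. Therefore the treewidth is 1.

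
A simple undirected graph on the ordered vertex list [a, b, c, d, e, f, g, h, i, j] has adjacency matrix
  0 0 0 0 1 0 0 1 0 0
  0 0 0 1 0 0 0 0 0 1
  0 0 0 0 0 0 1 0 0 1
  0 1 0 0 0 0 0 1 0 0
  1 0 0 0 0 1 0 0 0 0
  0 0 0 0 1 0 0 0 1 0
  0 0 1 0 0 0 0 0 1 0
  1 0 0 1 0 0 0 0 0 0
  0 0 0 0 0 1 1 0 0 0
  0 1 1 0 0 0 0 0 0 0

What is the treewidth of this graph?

A width-2 tree decomposition is:
Bags: B1 = {b, d, j}  B2 = {d, h, j}  B3 = {a, h, j}  B4 = {a, e, j}  B5 = {e, f, j}  B6 = {f, i, j}  B7 = {g, i, j}  B8 = {c, g, j}
Tree: B1–B2, B2–B3, B3–B4, B4–B5, B5–B6, B6–B7, B7–B8
Every bag has size at most 3, so the width is 3 − 1 = 2 and tw(G) ≤ 2. The edges j–b–d–h–a–e–f–i–g–c–j form a cycle, so G is not a tree and its treewidth is at least 2. Hence tw(G) = 2 exactly.

2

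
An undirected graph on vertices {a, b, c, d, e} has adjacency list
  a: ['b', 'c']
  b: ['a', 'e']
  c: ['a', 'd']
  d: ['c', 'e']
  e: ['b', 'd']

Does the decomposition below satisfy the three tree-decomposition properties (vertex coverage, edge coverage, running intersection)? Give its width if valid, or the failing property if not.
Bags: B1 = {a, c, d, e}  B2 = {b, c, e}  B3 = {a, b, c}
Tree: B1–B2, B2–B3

A tree decomposition must satisfy three properties: every vertex lies in some bag; for every edge, both endpoints lie together in some bag; and for every vertex, the bags containing it form a connected subtree. Here bags containing vertex a are not connected in the tree, so the decomposition is invalid.

No — bags containing vertex a are not connected in the tree.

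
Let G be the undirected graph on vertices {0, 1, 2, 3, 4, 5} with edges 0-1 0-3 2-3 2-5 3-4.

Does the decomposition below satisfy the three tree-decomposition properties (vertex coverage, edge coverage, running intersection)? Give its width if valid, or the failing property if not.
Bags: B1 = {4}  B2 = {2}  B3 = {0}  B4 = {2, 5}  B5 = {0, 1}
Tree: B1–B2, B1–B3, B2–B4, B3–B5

A tree decomposition must satisfy three properties: every vertex lies in some bag; for every edge, both endpoints lie together in some bag; and for every vertex, the bags containing it form a connected subtree. Here vertex 3 appears in no bag, so the decomposition is invalid.

No — vertex 3 appears in no bag.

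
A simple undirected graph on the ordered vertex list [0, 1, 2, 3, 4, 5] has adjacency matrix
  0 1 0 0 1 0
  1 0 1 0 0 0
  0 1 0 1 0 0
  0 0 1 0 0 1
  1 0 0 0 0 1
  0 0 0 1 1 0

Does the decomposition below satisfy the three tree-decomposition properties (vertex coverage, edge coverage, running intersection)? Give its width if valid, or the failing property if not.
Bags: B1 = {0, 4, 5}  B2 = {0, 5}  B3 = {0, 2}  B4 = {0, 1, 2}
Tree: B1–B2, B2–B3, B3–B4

A tree decomposition must satisfy three properties: every vertex lies in some bag; for every edge, both endpoints lie together in some bag; and for every vertex, the bags containing it form a connected subtree. Here vertex 3 appears in no bag, so the decomposition is invalid.

No — vertex 3 appears in no bag.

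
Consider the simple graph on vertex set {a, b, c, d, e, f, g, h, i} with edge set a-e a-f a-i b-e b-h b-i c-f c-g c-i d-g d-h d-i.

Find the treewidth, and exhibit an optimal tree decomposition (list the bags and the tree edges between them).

Treewidth 3.
One such decomposition:
Bags: B1 = {b, d, g, h}  B2 = {b, d, g, i}  B3 = {b, c, g, i}  B4 = {b, c, e, i}  B5 = {a, c, e, i}  B6 = {a, c, e, f}
Tree: B1–B2, B2–B3, B3–B4, B4–B5, B5–B6

Every bag has size at most 4, so the width is 4 − 1 = 3 and tw(G) ≤ 3. For the lower bound: the 4 vertex sets {d,g,h}, {b}, {i}, {a,c,e,f} are disjoint, each induces a connected subgraph, and every pair is joined by at least one edge of G. Contracting each set to a single vertex therefore yields K_{4} as a minor, and since treewidth is minor-monotone, tw(G) ≥ tw(K_{4}) = 3. The upper and lower bounds meet at 3, so that is the treewidth.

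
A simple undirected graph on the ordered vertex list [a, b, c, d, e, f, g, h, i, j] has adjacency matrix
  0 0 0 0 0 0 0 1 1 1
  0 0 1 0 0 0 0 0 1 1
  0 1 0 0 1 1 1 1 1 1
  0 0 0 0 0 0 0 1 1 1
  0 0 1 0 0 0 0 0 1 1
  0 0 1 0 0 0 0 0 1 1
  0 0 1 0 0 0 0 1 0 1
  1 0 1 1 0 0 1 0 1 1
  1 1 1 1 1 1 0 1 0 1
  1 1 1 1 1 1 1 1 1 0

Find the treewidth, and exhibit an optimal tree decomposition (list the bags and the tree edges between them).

Every bag has size at most 4, so the width is 4 − 1 = 3 and tw(G) ≤ 3. On the other hand G contains the 4-clique {c, g, h, j}. A clique must lie in a single bag of any decomposition, so no decomposition can have width below 3. The upper and lower bounds meet at 3, so that is the treewidth.

Treewidth 3.
One such decomposition:
Bags: B1 = {c, e, i, j}  B2 = {b, c, i, j}  B3 = {c, h, i, j}  B4 = {c, f, i, j}  B5 = {c, g, h, j}  B6 = {d, h, i, j}  B7 = {a, h, i, j}
Tree: B1–B2, B1–B3, B1–B4, B3–B5, B3–B6, B6–B7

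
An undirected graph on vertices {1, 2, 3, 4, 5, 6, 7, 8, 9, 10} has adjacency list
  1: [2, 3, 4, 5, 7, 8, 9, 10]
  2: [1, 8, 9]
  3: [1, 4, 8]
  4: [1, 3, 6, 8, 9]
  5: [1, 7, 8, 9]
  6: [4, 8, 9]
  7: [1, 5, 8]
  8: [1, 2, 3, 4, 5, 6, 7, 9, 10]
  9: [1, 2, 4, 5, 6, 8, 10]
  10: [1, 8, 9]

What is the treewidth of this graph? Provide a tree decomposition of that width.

Treewidth 3.
Bags: B1 = {4, 6, 8, 9}  B2 = {1, 4, 8, 9}  B3 = {1, 5, 8, 9}  B4 = {1, 8, 9, 10}  B5 = {1, 2, 8, 9}  B6 = {1, 3, 4, 8}  B7 = {1, 5, 7, 8}
Tree: B1–B2, B2–B3, B2–B4, B3–B5, B2–B6, B3–B7

The largest bag has 4 vertices, giving width 3; this decomposition certifies tw(G) ≤ 3. Conversely, {1, 2, 8, 9} is a clique of size 4, and the vertices of any clique must share a bag in every tree decomposition; so some bag has ≥ 4 vertices and tw(G) ≥ 3. The upper and lower bounds meet at 3, so that is the treewidth.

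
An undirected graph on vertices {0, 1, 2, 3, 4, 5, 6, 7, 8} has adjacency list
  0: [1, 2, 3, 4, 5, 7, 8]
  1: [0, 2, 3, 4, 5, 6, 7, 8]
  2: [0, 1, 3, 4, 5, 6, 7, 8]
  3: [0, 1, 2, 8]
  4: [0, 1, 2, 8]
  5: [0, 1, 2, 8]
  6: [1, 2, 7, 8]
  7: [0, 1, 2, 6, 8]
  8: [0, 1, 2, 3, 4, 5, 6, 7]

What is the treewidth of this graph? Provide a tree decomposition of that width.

Treewidth 4.
One optimal decomposition is:
Bags: B1 = {0, 1, 2, 3, 8}  B2 = {0, 1, 2, 4, 8}  B3 = {0, 1, 2, 7, 8}  B4 = {1, 2, 6, 7, 8}  B5 = {0, 1, 2, 5, 8}
Tree: B1–B2, B1–B3, B3–B4, B2–B5

Every bag has size at most 5, so the width is 5 − 1 = 4 and tw(G) ≤ 4. Conversely, {0, 1, 2, 3, 8} is a clique of size 5, and the vertices of any clique must share a bag in every tree decomposition; so some bag has ≥ 5 vertices and tw(G) ≥ 4. Therefore the treewidth is 4.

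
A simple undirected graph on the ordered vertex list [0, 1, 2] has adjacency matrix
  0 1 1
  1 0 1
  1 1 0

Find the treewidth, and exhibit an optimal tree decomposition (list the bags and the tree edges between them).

Treewidth 2.
One such decomposition:
Bags: B1 = {0, 1, 2}
Tree: (single bag)

A single bag containing all 3 vertices is trivially a valid decomposition of width 2. For the lower bound, the 3 vertices {0, 1, 2} are pairwise adjacent, and any tree decomposition puts a clique entirely inside one bag — forcing width ≥ 2. Therefore the treewidth is 2.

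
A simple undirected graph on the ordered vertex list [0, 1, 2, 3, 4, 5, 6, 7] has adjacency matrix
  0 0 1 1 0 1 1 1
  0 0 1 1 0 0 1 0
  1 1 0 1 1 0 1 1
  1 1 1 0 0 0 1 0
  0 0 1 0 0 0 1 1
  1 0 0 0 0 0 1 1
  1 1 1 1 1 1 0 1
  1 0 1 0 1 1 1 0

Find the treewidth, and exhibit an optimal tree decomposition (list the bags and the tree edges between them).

Treewidth 3.
Bags: B1 = {0, 5, 6, 7}  B2 = {0, 2, 6, 7}  B3 = {0, 2, 3, 6}  B4 = {2, 4, 6, 7}  B5 = {1, 2, 3, 6}
Tree: B1–B2, B2–B3, B2–B4, B3–B5

Each bag holds 4 vertices, so the decomposition has width 3, which upper-bounds the treewidth. Conversely, {0, 2, 3, 6} is a clique of size 4, and the vertices of any clique must share a bag in every tree decomposition; so some bag has ≥ 4 vertices and tw(G) ≥ 3. Therefore the treewidth is 3.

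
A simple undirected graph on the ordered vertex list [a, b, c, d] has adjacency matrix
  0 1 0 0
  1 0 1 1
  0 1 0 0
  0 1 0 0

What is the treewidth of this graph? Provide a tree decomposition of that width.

Each bag holds 2 vertices, so the decomposition has width 1, which upper-bounds the treewidth. Since G has at least one edge (e.g. a–b), it is not an edgeless graph, so tw(G) ≥ 1. Therefore the treewidth is 1.

Treewidth 1.
One such decomposition:
Bags: B1 = {a, b}  B2 = {b, d}  B3 = {b, c}
Tree: B1–B2, B1–B3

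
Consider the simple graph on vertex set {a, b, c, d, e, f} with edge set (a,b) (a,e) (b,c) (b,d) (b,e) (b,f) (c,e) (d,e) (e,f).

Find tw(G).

A width-2 tree decomposition is:
Bags: B1 = {b, e, f}  B2 = {a, b, e}  B3 = {b, d, e}  B4 = {b, c, e}
Tree: B1–B2, B2–B3, B3–B4
The largest bag has 3 vertices, giving width 2; this decomposition certifies tw(G) ≤ 2. For the lower bound, the 3 vertices {b, d, e} are pairwise adjacent, and any tree decomposition puts a clique entirely inside one bag — forcing width ≥ 2. Hence tw(G) = 2 exactly.

2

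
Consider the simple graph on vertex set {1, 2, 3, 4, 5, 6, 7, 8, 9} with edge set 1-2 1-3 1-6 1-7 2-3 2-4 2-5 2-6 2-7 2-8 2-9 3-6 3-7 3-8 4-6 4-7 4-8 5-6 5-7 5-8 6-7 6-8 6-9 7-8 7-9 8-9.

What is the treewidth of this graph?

A width-4 tree decomposition is:
Bags: B1 = {2, 4, 6, 7, 8}  B2 = {2, 5, 6, 7, 8}  B3 = {2, 6, 7, 8, 9}  B4 = {2, 3, 6, 7, 8}  B5 = {1, 2, 3, 6, 7}
Tree: B1–B2, B1–B3, B2–B4, B4–B5
Each bag holds 5 vertices, so the decomposition has width 4, which upper-bounds the treewidth. On the other hand G contains the 5-clique {2, 6, 7, 8, 9}. A clique must lie in a single bag of any decomposition, so no decomposition can have width below 4. Therefore the treewidth is 4.

4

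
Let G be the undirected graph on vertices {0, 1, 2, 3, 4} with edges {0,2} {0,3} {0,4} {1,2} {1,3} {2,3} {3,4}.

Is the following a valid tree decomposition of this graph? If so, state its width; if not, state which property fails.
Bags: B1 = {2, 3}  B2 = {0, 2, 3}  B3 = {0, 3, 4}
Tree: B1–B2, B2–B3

No — vertex 1 appears in no bag.

A tree decomposition must satisfy three properties: every vertex lies in some bag; for every edge, both endpoints lie together in some bag; and for every vertex, the bags containing it form a connected subtree. Here vertex 1 appears in no bag, so the decomposition is invalid.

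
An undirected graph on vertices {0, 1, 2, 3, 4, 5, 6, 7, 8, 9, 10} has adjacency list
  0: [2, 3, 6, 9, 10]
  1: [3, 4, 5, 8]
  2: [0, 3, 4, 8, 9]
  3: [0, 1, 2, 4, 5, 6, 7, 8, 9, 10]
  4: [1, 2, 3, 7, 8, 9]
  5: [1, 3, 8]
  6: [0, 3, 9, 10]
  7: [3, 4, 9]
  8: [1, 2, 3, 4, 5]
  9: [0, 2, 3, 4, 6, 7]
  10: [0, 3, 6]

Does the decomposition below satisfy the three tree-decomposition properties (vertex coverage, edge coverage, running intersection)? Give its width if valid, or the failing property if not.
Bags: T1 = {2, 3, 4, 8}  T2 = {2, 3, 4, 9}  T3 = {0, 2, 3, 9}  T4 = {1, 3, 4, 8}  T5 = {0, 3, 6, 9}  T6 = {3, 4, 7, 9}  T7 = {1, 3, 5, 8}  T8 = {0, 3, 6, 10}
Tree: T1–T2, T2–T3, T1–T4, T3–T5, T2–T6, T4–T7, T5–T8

Yes; width 3.

Every vertex of G appears in some bag (union = {0, 1, 2, 3, 4, 5, 6, 7, 8, 9, 10}); every edge is covered by a bag; and for each vertex v the set of bags containing v is connected in the bag tree. The decomposition is therefore valid. The largest bag has 4 vertices, so the width is 3.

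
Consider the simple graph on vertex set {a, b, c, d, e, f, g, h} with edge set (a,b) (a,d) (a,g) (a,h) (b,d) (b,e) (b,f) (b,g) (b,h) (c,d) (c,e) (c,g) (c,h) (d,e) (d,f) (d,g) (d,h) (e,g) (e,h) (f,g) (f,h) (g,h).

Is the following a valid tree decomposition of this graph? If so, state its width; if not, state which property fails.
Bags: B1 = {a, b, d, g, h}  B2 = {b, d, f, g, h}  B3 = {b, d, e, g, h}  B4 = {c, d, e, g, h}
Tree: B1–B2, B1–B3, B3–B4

Yes; width 4.

Vertex coverage: the bags together contain {a, b, c, d, e, f, g, h}, the full vertex set. Edge coverage: each edge of G has both endpoints in at least one bag. Running intersection: for every vertex, the bags containing it form a connected subtree. All three properties hold, so this is a valid tree decomposition of width max|bag| − 1 = 4, and hence tw(G) ≤ 4.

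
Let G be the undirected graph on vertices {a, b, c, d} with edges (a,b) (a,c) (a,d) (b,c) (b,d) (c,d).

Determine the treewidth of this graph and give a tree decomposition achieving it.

A single bag containing all 4 vertices is trivially a valid decomposition of width 3. Conversely, {a, b, c, d} is a clique of size 4, and the vertices of any clique must share a bag in every tree decomposition; so some bag has ≥ 4 vertices and tw(G) ≥ 3. Therefore the treewidth is 3.

Treewidth 3.
One such decomposition:
Bags: B1 = {a, b, c, d}
Tree: (single bag)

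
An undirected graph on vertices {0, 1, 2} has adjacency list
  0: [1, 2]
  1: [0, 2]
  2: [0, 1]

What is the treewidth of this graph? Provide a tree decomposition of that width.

With just one bag of size 3, the width is 3 − 1 = 2, so tw(G) ≤ 2. For the lower bound, the 3 vertices {0, 1, 2} are pairwise adjacent, and any tree decomposition puts a clique entirely inside one bag — forcing width ≥ 2. The upper and lower bounds meet at 2, so that is the treewidth.

Treewidth 2.
Bags: B1 = {0, 1, 2}
Tree: (single bag)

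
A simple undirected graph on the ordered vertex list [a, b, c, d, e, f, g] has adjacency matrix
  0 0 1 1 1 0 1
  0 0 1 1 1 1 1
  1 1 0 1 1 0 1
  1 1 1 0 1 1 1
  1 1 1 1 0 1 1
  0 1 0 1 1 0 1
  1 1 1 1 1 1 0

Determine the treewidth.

A width-4 tree decomposition is:
Bags: B1 = {b, c, d, e, g}  B2 = {b, d, e, f, g}  B3 = {a, c, d, e, g}
Tree: B1–B2, B1–B3
Every bag has size at most 5, so the width is 5 − 1 = 4 and tw(G) ≤ 4. Conversely, {a, c, d, e, g} is a clique of size 5, and the vertices of any clique must share a bag in every tree decomposition; so some bag has ≥ 5 vertices and tw(G) ≥ 4. Hence tw(G) = 4 exactly.

4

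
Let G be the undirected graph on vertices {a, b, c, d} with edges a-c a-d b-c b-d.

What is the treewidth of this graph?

2

A width-2 tree decomposition is:
Bags: B1 = {a, b, c}  B2 = {a, b, d}
Tree: B1–B2
Every bag has size at most 3, so the width is 3 − 1 = 2 and tw(G) ≤ 2. Since b–c–a–d–b is a cycle in G, G is not acyclic. Forests are exactly the graphs of treewidth ≤ 1, so tw(G) ≥ 2. The upper and lower bounds meet at 2, so that is the treewidth.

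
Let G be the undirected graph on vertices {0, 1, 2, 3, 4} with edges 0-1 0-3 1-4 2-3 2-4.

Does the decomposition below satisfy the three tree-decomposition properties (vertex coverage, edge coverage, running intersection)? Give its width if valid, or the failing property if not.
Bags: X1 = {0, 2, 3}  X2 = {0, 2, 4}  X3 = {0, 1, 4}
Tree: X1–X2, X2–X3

Vertex coverage: the bags together contain {0, 1, 2, 3, 4}, the full vertex set. Edge coverage: each edge of G has both endpoints in at least one bag. Running intersection: for every vertex, the bags containing it form a connected subtree. All three properties hold, so this is a valid tree decomposition of width max|bag| − 1 = 2, and hence tw(G) ≤ 2.

Yes; width 2.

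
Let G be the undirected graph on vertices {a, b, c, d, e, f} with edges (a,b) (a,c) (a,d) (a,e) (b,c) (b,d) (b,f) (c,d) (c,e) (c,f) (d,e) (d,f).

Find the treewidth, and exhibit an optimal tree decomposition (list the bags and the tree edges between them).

Treewidth 3.
One such decomposition:
Bags: B1 = {a, b, c, d}  B2 = {b, c, d, f}  B3 = {a, c, d, e}
Tree: B1–B2, B1–B3

The largest bag has 4 vertices, giving width 3; this decomposition certifies tw(G) ≤ 3. On the other hand G contains the 4-clique {b, c, d, f}. A clique must lie in a single bag of any decomposition, so no decomposition can have width below 3. Combining the bounds, tw(G) = 3.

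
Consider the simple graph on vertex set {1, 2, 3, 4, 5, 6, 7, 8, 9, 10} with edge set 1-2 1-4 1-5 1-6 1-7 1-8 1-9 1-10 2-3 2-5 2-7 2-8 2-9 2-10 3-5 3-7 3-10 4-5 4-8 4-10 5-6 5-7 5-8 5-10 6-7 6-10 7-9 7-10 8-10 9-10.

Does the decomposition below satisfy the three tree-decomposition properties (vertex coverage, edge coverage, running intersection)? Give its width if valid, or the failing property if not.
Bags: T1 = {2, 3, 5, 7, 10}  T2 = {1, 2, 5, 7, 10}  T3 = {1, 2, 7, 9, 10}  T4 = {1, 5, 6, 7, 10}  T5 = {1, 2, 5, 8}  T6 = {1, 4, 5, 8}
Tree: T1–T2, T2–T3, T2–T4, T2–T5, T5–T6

A tree decomposition must satisfy three properties: every vertex lies in some bag; for every edge, both endpoints lie together in some bag; and for every vertex, the bags containing it form a connected subtree. Here edge (10,8) lies in no bag, so the decomposition is invalid.

No — edge (10,8) lies in no bag.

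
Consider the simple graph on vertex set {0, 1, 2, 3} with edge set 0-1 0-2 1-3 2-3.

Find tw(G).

2

A width-2 tree decomposition is:
Bags: B1 = {0, 1, 2}  B2 = {1, 2, 3}
Tree: B1–B2
Each bag holds 3 vertices, so the decomposition has width 2, which upper-bounds the treewidth. The edges 1–0–2–3–1 form a cycle, so G is not a tree and its treewidth is at least 2. Therefore the treewidth is 2.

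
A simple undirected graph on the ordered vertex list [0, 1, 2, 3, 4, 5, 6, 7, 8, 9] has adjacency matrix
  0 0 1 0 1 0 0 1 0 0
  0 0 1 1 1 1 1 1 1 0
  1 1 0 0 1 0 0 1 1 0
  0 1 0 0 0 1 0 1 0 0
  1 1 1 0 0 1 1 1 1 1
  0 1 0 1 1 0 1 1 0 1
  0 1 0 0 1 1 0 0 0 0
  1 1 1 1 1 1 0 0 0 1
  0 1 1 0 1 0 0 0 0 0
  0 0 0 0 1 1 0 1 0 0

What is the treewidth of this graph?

A width-3 tree decomposition is:
Bags: B1 = {1, 2, 4, 7}  B2 = {0, 2, 4, 7}  B3 = {1, 4, 5, 7}  B4 = {4, 5, 7, 9}  B5 = {1, 3, 5, 7}  B6 = {1, 4, 5, 6}  B7 = {1, 2, 4, 8}
Tree: B1–B2, B1–B3, B3–B4, B3–B5, B3–B6, B1–B7
Each bag holds 4 vertices, so the decomposition has width 3, which upper-bounds the treewidth. Conversely, {1, 3, 5, 7} is a clique of size 4, and the vertices of any clique must share a bag in every tree decomposition; so some bag has ≥ 4 vertices and tw(G) ≥ 3. Combining the bounds, tw(G) = 3.

3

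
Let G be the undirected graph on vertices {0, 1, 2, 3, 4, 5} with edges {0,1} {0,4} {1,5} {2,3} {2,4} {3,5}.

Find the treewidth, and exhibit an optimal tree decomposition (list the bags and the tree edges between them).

Treewidth 2.
Bags: B1 = {0, 1, 5}  B2 = {0, 4, 5}  B3 = {2, 4, 5}  B4 = {2, 3, 5}
Tree: B1–B2, B2–B3, B3–B4

Each bag holds 3 vertices, so the decomposition has width 2, which upper-bounds the treewidth. For the lower bound, G contains the cycle 5–1–0–4–2–3–5, so G is not a forest; only forests have treewidth ≤ 1, hence tw(G) ≥ 2. Therefore the treewidth is 2.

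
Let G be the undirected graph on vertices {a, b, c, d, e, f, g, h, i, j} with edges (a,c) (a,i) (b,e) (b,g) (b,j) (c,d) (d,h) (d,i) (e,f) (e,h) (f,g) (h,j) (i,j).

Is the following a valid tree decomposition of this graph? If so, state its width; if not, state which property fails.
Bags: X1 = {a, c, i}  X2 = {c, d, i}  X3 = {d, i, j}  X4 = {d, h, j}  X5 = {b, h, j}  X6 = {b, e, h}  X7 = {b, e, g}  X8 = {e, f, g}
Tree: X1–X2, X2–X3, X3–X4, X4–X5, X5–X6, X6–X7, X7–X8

Yes; width 2.

Checking the three conditions: (i) the bags cover all of {a, b, c, d, e, f, g, h, i, j}; (ii) for each edge, some bag contains both endpoints; (iii) the bags containing any fixed vertex form a subtree. All hold, so the decomposition is valid with width 3 − 1 = 2.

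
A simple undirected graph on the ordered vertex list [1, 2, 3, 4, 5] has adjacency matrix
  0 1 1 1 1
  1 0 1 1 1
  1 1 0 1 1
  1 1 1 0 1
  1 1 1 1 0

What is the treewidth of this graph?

A width-4 tree decomposition is:
Bags: B1 = {1, 2, 3, 4, 5}
Tree: (single bag)
A single bag containing all 5 vertices is trivially a valid decomposition of width 4. On the other hand G contains the 5-clique {1, 2, 3, 4, 5}. A clique must lie in a single bag of any decomposition, so no decomposition can have width below 4. The upper and lower bounds meet at 4, so that is the treewidth.

4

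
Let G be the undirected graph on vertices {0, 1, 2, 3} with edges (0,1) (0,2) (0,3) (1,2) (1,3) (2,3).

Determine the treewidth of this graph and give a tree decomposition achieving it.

Treewidth 3.
One optimal decomposition is:
Bags: B1 = {0, 1, 2, 3}
Tree: (single bag)

A single bag containing all 4 vertices is trivially a valid decomposition of width 3. Conversely, {0, 1, 2, 3} is a clique of size 4, and the vertices of any clique must share a bag in every tree decomposition; so some bag has ≥ 4 vertices and tw(G) ≥ 3. Therefore the treewidth is 3.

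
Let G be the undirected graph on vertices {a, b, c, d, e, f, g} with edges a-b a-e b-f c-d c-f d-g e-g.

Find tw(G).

2

A width-2 tree decomposition is:
Bags: B1 = {c, d, f}  B2 = {b, d, f}  B3 = {a, b, d}  B4 = {a, d, e}  B5 = {d, e, g}
Tree: B1–B2, B2–B3, B3–B4, B4–B5
Every bag has size at most 3, so the width is 3 − 1 = 2 and tw(G) ≤ 2. The edges d–c–f–b–a–e–g–d form a cycle, so G is not a tree and its treewidth is at least 2. Therefore the treewidth is 2.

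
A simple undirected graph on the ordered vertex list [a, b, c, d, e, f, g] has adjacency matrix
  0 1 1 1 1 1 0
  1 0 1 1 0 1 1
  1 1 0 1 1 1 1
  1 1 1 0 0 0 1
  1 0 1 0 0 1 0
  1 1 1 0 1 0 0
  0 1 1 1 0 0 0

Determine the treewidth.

3

A width-3 tree decomposition is:
Bags: B1 = {a, b, c, f}  B2 = {a, b, c, d}  B3 = {a, c, e, f}  B4 = {b, c, d, g}
Tree: B1–B2, B1–B3, B2–B4
Each bag holds 4 vertices, so the decomposition has width 3, which upper-bounds the treewidth. Conversely, {a, c, e, f} is a clique of size 4, and the vertices of any clique must share a bag in every tree decomposition; so some bag has ≥ 4 vertices and tw(G) ≥ 3. Hence tw(G) = 3 exactly.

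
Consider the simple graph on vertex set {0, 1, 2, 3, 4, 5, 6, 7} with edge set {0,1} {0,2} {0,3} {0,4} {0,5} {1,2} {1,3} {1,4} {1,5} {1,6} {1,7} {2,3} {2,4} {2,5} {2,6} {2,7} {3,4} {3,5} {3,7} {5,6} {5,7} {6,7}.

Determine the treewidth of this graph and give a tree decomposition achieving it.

Every bag has size at most 5, so the width is 5 − 1 = 4 and tw(G) ≤ 4. On the other hand G contains the 5-clique {0, 1, 2, 3, 4}. A clique must lie in a single bag of any decomposition, so no decomposition can have width below 4. The upper and lower bounds meet at 4, so that is the treewidth.

Treewidth 4.
Bags: B1 = {1, 2, 3, 5, 7}  B2 = {0, 1, 2, 3, 5}  B3 = {0, 1, 2, 3, 4}  B4 = {1, 2, 5, 6, 7}
Tree: B1–B2, B2–B3, B1–B4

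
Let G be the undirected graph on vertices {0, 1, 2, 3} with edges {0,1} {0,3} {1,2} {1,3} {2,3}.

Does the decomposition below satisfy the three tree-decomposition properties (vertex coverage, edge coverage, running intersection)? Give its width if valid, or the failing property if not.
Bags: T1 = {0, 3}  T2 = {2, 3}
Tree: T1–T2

A tree decomposition must satisfy three properties: every vertex lies in some bag; for every edge, both endpoints lie together in some bag; and for every vertex, the bags containing it form a connected subtree. Here vertex 1 appears in no bag, so the decomposition is invalid.

No — vertex 1 appears in no bag.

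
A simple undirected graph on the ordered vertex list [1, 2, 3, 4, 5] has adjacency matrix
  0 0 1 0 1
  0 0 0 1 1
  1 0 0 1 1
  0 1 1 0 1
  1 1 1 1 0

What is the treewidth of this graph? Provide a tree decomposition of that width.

Treewidth 2.
Bags: B1 = {1, 3, 5}  B2 = {3, 4, 5}  B3 = {2, 4, 5}
Tree: B1–B2, B2–B3

Every bag has size at most 3, so the width is 3 − 1 = 2 and tw(G) ≤ 2. On the other hand G contains the 3-clique {2, 4, 5}. A clique must lie in a single bag of any decomposition, so no decomposition can have width below 2. Combining the bounds, tw(G) = 2.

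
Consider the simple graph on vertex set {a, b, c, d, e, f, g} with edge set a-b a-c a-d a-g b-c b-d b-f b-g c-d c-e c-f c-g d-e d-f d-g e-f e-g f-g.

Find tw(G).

A width-4 tree decomposition is:
Bags: B1 = {b, c, d, f, g}  B2 = {c, d, e, f, g}  B3 = {a, b, c, d, g}
Tree: B1–B2, B1–B3
Every bag has size at most 5, so the width is 5 − 1 = 4 and tw(G) ≤ 4. On the other hand G contains the 5-clique {c, d, e, f, g}. A clique must lie in a single bag of any decomposition, so no decomposition can have width below 4. Hence tw(G) = 4 exactly.

4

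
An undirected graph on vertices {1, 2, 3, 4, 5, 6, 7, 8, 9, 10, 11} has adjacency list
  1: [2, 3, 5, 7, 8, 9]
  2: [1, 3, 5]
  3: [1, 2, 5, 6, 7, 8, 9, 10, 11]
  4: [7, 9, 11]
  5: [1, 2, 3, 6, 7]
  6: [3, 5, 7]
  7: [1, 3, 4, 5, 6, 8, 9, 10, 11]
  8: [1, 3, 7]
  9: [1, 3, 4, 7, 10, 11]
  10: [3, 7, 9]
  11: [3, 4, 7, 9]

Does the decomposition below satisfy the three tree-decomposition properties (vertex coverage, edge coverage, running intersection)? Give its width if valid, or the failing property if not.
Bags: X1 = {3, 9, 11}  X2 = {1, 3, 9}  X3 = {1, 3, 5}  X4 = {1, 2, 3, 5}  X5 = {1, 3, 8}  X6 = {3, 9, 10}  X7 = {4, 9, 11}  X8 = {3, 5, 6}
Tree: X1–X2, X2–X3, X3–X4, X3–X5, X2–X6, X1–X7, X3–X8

A tree decomposition must satisfy three properties: every vertex lies in some bag; for every edge, both endpoints lie together in some bag; and for every vertex, the bags containing it form a connected subtree. Here vertex 7 appears in no bag, so the decomposition is invalid.

No — vertex 7 appears in no bag.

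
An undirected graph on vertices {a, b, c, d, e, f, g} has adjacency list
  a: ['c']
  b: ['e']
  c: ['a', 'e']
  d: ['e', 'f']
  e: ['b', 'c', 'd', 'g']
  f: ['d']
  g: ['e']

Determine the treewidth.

A width-1 tree decomposition is:
Bags: B1 = {d, e}  B2 = {e, g}  B3 = {b, e}  B4 = {c, e}  B5 = {d, f}  B6 = {a, c}
Tree: B1–B2, B1–B3, B2–B4, B1–B5, B4–B6
Each bag holds 2 vertices, so the decomposition has width 1, which upper-bounds the treewidth. Any graph with an edge has treewidth ≥ 1, and G has the edge d–e. Combining the bounds, tw(G) = 1.

1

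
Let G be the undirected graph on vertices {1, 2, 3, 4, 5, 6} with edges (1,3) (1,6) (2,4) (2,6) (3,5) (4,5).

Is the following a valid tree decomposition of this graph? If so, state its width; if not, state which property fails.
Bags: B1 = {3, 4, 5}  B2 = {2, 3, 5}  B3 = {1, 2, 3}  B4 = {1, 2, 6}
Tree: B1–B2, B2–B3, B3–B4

No — edge (2,4) lies in no bag.

A tree decomposition must satisfy three properties: every vertex lies in some bag; for every edge, both endpoints lie together in some bag; and for every vertex, the bags containing it form a connected subtree. Here edge (2,4) lies in no bag, so the decomposition is invalid.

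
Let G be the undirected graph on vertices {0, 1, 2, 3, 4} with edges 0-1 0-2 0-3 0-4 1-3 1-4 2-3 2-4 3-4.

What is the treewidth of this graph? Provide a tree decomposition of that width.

Each bag holds 4 vertices, so the decomposition has width 3, which upper-bounds the treewidth. On the other hand G contains the 4-clique {0, 1, 3, 4}. A clique must lie in a single bag of any decomposition, so no decomposition can have width below 3. The upper and lower bounds meet at 3, so that is the treewidth.

Treewidth 3.
Bags: B1 = {0, 2, 3, 4}  B2 = {0, 1, 3, 4}
Tree: B1–B2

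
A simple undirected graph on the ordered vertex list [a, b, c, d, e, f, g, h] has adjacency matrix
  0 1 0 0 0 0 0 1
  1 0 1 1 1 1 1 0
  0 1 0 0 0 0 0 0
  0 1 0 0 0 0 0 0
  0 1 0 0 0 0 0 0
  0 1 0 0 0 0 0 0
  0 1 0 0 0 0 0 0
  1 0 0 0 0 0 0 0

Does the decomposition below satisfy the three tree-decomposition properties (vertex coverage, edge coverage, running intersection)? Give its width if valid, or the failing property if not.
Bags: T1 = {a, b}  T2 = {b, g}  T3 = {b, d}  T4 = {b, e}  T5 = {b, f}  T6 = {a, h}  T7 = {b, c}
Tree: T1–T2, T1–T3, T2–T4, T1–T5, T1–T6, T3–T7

Yes; width 1.

Checking the three conditions: (i) the bags cover all of {a, b, c, d, e, f, g, h}; (ii) for each edge, some bag contains both endpoints; (iii) the bags containing any fixed vertex form a subtree. All hold, so the decomposition is valid with width 2 − 1 = 1.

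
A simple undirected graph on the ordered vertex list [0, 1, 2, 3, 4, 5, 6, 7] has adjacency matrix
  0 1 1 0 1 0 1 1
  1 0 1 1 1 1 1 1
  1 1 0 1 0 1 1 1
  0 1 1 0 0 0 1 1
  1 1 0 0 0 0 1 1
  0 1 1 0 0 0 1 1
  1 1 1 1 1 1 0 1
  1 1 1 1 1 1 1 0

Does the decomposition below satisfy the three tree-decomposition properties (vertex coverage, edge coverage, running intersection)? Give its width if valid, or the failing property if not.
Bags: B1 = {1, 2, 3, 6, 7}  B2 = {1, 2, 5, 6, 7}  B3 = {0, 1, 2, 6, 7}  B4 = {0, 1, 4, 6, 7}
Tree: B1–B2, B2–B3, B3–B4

Yes; width 4.

Checking the three conditions: (i) the bags cover all of {0, 1, 2, 3, 4, 5, 6, 7}; (ii) for each edge, some bag contains both endpoints; (iii) the bags containing any fixed vertex form a subtree. All hold, so the decomposition is valid with width 5 − 1 = 4.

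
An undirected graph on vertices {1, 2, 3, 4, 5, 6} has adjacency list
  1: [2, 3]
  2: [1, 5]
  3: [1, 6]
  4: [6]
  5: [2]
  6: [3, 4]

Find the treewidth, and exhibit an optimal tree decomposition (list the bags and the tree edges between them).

Treewidth 1.
One such decomposition:
Bags: B1 = {4, 6}  B2 = {3, 6}  B3 = {1, 3}  B4 = {1, 2}  B5 = {2, 5}
Tree: B1–B2, B2–B3, B3–B4, B4–B5

The largest bag has 2 vertices, giving width 1; this decomposition certifies tw(G) ≤ 1. Any graph with an edge has treewidth ≥ 1, and G has the edge 4–6. Hence tw(G) = 1 exactly.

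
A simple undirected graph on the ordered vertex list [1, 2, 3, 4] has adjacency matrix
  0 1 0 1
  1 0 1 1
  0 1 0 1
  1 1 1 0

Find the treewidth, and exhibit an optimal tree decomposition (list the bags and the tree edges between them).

Treewidth 2.
One optimal decomposition is:
Bags: B1 = {2, 3, 4}  B2 = {1, 2, 4}
Tree: B1–B2

Every bag has size at most 3, so the width is 3 − 1 = 2 and tw(G) ≤ 2. For the lower bound, the 3 vertices {1, 2, 4} are pairwise adjacent, and any tree decomposition puts a clique entirely inside one bag — forcing width ≥ 2. Hence tw(G) = 2 exactly.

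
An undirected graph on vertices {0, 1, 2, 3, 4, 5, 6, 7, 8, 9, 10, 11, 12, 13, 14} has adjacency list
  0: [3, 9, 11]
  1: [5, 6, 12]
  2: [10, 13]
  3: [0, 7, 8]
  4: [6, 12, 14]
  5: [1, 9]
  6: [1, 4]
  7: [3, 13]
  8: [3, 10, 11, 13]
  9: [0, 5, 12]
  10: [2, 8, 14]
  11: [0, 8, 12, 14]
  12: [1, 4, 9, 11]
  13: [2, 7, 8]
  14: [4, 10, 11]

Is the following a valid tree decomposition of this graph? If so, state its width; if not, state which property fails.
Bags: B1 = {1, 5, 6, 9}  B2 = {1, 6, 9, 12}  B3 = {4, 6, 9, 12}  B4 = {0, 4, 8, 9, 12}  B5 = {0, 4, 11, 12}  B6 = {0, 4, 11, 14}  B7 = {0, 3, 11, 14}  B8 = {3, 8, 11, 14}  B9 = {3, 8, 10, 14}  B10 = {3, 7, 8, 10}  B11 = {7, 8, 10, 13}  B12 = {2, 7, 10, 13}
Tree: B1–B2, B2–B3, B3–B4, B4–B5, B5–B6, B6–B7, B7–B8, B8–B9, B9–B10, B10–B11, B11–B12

A tree decomposition must satisfy three properties: every vertex lies in some bag; for every edge, both endpoints lie together in some bag; and for every vertex, the bags containing it form a connected subtree. Here bags containing vertex 8 are not connected in the tree, so the decomposition is invalid.

No — bags containing vertex 8 are not connected in the tree.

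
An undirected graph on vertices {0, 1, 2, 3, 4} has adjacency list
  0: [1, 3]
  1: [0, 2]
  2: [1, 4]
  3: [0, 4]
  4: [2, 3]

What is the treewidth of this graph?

A width-2 tree decomposition is:
Bags: B1 = {0, 3, 4}  B2 = {0, 2, 4}  B3 = {0, 1, 2}
Tree: B1–B2, B2–B3
Every bag has size at most 3, so the width is 3 − 1 = 2 and tw(G) ≤ 2. For the lower bound, G contains the cycle 0–3–4–2–1–0, so G is not a forest; only forests have treewidth ≤ 1, hence tw(G) ≥ 2. Hence tw(G) = 2 exactly.

2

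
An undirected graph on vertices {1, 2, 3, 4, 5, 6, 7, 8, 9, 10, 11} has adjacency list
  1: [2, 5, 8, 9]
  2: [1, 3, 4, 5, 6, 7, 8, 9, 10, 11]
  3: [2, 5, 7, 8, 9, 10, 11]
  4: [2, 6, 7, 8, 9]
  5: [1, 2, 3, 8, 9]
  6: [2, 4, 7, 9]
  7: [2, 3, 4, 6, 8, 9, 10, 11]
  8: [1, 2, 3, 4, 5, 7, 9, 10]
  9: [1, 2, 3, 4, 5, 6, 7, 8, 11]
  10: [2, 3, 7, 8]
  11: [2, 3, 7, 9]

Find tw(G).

A width-4 tree decomposition is:
Bags: B1 = {2, 4, 7, 8, 9}  B2 = {2, 3, 7, 8, 9}  B3 = {2, 4, 6, 7, 9}  B4 = {2, 3, 7, 9, 11}  B5 = {2, 3, 5, 8, 9}  B6 = {1, 2, 5, 8, 9}  B7 = {2, 3, 7, 8, 10}
Tree: B1–B2, B1–B3, B2–B4, B2–B5, B5–B6, B2–B7
Every bag has size at most 5, so the width is 5 − 1 = 4 and tw(G) ≤ 4. For the lower bound, the 5 vertices {1, 2, 5, 8, 9} are pairwise adjacent, and any tree decomposition puts a clique entirely inside one bag — forcing width ≥ 4. Hence tw(G) = 4 exactly.

4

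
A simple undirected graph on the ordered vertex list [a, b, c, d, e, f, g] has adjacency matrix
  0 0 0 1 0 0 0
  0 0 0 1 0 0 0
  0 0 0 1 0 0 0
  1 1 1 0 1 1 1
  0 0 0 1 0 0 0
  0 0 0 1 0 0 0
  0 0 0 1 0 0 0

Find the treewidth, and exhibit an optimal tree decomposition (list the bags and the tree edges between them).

Each bag holds 2 vertices, so the decomposition has width 1, which upper-bounds the treewidth. G has an edge, so its treewidth is at least 1. Hence tw(G) = 1 exactly.

Treewidth 1.
One such decomposition:
Bags: B1 = {a, d}  B2 = {b, d}  B3 = {c, d}  B4 = {d, e}  B5 = {d, g}  B6 = {d, f}
Tree: B1–B2, B2–B3, B3–B4, B1–B5, B2–B6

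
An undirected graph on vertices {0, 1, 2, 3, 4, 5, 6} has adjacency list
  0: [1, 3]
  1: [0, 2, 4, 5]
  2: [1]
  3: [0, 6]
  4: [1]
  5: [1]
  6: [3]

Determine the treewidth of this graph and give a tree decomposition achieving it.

Treewidth 1.
One such decomposition:
Bags: B1 = {0, 3}  B2 = {3, 6}  B3 = {0, 1}  B4 = {1, 4}  B5 = {1, 2}  B6 = {1, 5}
Tree: B1–B2, B1–B3, B3–B4, B3–B5, B4–B6

Each bag holds 2 vertices, so the decomposition has width 1, which upper-bounds the treewidth. G has an edge, so its treewidth is at least 1. Hence tw(G) = 1 exactly.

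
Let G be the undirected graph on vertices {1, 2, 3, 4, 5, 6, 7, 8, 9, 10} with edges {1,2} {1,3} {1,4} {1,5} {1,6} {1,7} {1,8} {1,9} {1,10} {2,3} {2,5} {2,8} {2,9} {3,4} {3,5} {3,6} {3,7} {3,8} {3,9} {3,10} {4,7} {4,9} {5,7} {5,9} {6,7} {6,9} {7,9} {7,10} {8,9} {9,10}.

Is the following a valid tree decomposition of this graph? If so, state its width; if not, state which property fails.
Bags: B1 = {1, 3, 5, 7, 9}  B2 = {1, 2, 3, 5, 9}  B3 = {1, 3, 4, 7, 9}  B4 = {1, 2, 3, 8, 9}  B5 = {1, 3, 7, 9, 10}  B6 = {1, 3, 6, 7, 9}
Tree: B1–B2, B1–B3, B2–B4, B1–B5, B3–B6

Every vertex of G appears in some bag (union = {1, 2, 3, 4, 5, 6, 7, 8, 9, 10}); every edge is covered by a bag; and for each vertex v the set of bags containing v is connected in the bag tree. The decomposition is therefore valid. The largest bag has 5 vertices, so the width is 4.

Yes; width 4.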